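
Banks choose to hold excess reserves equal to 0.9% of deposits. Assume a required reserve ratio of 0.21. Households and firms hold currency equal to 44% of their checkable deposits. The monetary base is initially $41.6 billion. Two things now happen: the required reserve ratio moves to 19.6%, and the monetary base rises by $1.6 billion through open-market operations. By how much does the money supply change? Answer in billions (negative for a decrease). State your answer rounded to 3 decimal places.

Before: m₁ = (1 + 0.44) / (0.21 + 0.009 + 0.44) ≈ 2.185129, MB₁ = 41.6, so M₁ = 2.185129 × 41.6 ≈ 90.9014 billion.
After: m₂ = (1 + 0.44) / (0.196 + 0.009 + 0.44) ≈ 2.232558, MB₂ = 41.6 + 1.6 = 43.2, so M₂ = 2.232558 × 43.2 ≈ 96.4465 billion.
ΔM = M₂ − M₁ = 96.4465 − 90.9014 = 5.5451 billion.

$5.545 billion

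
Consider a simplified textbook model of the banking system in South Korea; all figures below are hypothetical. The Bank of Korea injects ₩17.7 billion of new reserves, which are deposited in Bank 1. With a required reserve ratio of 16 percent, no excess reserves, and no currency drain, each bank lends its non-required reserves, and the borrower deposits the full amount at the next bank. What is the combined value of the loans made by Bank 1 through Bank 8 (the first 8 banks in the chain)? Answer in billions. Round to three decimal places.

Bank i lends (1 − rr)^i of the original deposit: Bank 1 lends 17.7·0.8400 = 14.8680, Bank 2 lends 17.7·0.8400² ≈ 12.4891, and so on.
Summing a geometric series: total = 17.7·[0.8400·(1 − 0.8400^8) / (1 − 0.8400)] ≈ 69.8911 billion.

₩69.891 billion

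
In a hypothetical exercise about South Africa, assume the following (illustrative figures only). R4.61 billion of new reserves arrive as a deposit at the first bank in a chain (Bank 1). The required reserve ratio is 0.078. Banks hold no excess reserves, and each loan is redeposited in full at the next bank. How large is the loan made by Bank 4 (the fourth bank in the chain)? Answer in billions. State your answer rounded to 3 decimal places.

R3.331 billion

Each bank lends a fraction (1 − rr) = 0.9220 of the deposit it receives, so Bank 4 receives 4.61·0.9220^3 and lends 4.61·0.9220^4 ≈ 3.3314 billion.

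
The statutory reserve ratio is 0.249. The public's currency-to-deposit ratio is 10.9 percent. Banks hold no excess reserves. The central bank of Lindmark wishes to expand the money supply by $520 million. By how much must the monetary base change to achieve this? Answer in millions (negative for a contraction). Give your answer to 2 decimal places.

The money multiplier is m = (1 + c) / (rr + c) = (1 + 0.109) / (0.249 + 0.109) ≈ 3.097765.
ΔMB = ΔM / m = (+520) / 3.097765 ≈ 167.863 million.

$167.86 million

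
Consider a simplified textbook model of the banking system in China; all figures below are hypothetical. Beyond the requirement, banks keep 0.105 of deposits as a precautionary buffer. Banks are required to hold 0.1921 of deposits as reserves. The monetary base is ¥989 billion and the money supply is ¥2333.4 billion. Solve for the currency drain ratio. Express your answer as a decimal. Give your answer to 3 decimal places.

0.220

Using m = M/MB = 2333.4/989 ≈ 2.359353. From m = (1 + c)/(c + rr + e), rearranging gives 1 + c = m·(c + rr + e), so c·(1 − m) = m·(rr + e) − 1.
Hence c = [m·(rr + e) − 1]/(1 − m) = [2.359353 × (0.1921 + 0.105) − 1] / (1 − 2.359353) ≈ 0.219984.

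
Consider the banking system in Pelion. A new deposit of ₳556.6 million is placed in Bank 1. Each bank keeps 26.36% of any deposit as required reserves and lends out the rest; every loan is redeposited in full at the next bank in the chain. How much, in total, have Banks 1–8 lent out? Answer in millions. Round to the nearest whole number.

Bank i lends (1 − rr)^i of the original deposit: Bank 1 lends 556.6·0.7364 ≈ 409.8802, Bank 2 lends 556.6·0.7364² ≈ 301.8358, and so on.
Summing a geometric series: total = 556.6·[0.7364·(1 − 0.7364^8) / (1 − 0.7364)] ≈ 1420.4637 million.

₳1420 million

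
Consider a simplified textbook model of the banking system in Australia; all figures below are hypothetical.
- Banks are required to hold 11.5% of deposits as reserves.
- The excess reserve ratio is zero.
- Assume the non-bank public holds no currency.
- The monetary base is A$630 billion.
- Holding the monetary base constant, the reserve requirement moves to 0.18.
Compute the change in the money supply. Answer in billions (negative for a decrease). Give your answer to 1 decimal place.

-1978.3 billion

Initially m₁ = 1 / (0.115) ≈ 8.69565, so M₁ = 8.69565 × 630 = 5478.2595 billion.
After the change m₂ = 1 / (0.18) ≈ 5.55556, so M₂ = 5.55556 × 630 = 3500.0028 billion.
ΔM = M₂ − M₁ = 3500.0028 − 5478.2595 = -1978.2567 billion.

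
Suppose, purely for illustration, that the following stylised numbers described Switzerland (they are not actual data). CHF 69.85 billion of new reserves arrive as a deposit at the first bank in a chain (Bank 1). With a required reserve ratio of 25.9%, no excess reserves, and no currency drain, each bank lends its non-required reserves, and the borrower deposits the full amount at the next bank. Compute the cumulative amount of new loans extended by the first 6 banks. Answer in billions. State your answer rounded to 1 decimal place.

CHF 166.8 billion

Bank i lends (1 − rr)^i of the original deposit: Bank 1 lends 69.85·0.7410 ≈ 51.7588, Bank 2 lends 69.85·0.7410² ≈ 38.3533, and so on.
Summing a geometric series: total = 69.85·[0.7410·(1 − 0.7410^6) / (1 − 0.7410)] ≈ 166.7589 billion.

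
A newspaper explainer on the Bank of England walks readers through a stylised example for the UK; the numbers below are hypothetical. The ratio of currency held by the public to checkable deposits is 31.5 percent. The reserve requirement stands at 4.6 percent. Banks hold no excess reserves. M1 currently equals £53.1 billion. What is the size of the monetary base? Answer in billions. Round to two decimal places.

The money multiplier is m = (1 + c) / (rr + c) = (1 + 0.315) / (0.046 + 0.315) ≈ 3.64266.
MB = M / m = 53.1 / 3.64266 ≈ 14.5773 billion.

£14.58 billion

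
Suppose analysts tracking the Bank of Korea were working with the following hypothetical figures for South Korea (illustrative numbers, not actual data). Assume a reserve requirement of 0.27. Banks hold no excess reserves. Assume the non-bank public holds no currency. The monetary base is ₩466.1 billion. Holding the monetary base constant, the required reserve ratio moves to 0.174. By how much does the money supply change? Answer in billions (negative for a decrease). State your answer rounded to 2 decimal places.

Initially m₁ = 1 / (0.27) ≈ 3.703704, so M₁ = 3.703704 × 466.1 ≈ 1726.2964 billion.
After the change m₂ = 1 / (0.174) ≈ 5.747126, so M₂ = 5.747126 × 466.1 ≈ 2678.7354 billion.
ΔM = M₂ − M₁ = 2678.7354 − 1726.2964 = 952.439 billion.

₩952.44 billion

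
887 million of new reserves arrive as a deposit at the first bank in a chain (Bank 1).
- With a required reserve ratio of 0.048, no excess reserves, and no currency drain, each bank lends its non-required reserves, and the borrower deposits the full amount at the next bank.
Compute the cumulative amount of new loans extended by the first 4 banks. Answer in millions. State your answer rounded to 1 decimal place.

3142.2 million

Bank i lends (1 − rr)^i of the original deposit: Bank 1 lends 887·0.9520 = 844.4240, Bank 2 lends 887·0.9520² ≈ 803.8916, and so on.
Summing a geometric series: total = 887·[0.9520·(1 − 0.9520^4) / (1 − 0.9520)] ≈ 3142.1907 million.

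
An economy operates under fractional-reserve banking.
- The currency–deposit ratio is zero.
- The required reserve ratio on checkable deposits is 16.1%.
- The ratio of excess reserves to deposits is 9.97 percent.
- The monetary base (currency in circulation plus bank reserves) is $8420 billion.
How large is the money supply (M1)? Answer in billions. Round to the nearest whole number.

The money multiplier is m = 1 / (rr + e) = 1 / (0.161 + 0.0997) ≈ 3.83583.
So M = m × MB = 3.83583 × 8420 = 32297.6886 billion.

$32298 billion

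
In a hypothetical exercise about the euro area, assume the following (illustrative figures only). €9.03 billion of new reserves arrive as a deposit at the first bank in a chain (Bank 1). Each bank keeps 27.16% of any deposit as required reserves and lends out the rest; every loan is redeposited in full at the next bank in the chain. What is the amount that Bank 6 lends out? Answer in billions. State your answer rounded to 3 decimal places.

Each bank lends a fraction (1 − rr) = 0.7284 of the deposit it receives, so Bank 6 receives 9.03·0.7284^5 and lends 9.03·0.7284^6 ≈ 1.3487 billion.

€1.349 billion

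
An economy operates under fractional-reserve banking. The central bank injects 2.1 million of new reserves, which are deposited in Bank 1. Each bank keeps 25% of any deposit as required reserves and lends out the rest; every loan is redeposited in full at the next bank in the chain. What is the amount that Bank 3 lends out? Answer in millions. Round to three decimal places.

Each bank lends a fraction (1 − rr) = 0.7500 of the deposit it receives, so Bank 3 receives 2.1·0.7500^2 and lends 2.1·0.7500^3 ≈ 0.8859 million.

0.886 million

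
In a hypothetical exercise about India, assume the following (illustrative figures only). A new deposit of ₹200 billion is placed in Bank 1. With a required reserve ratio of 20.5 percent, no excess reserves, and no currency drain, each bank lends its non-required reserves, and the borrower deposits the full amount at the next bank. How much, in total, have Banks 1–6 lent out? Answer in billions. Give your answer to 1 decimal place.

₹579.8 billion

Bank i lends (1 − rr)^i of the original deposit: Bank 1 lends 200·0.7950 = 159.0000, Bank 2 lends 200·0.7950² = 126.4050, and so on.
Summing a geometric series: total = 200·[0.7950·(1 − 0.7950^6) / (1 − 0.7950)] ≈ 579.7947 billion.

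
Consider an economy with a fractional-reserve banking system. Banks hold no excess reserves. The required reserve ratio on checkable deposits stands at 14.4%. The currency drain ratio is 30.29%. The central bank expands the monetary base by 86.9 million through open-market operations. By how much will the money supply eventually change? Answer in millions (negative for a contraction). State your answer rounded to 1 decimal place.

253.3 million

The money multiplier is m = (1 + c) / (rr + c) = (1 + 0.3029) / (0.144 + 0.3029) ≈ 2.9154.
The purchase adds 86.9 million of base, so ΔM = m × ΔMB = 2.9154 × (+86.9) ≈ 253.3483 million.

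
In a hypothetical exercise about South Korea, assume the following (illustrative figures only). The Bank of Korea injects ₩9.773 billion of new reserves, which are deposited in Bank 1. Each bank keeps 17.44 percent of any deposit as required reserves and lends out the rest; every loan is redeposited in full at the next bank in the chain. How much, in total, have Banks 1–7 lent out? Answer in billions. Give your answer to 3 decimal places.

Bank i lends (1 − rr)^i of the original deposit: Bank 1 lends 9.773·0.8256 ≈ 8.0686, Bank 2 lends 9.773·0.8256² ≈ 6.6614, and so on.
Summing a geometric series: total = 9.773·[0.8256·(1 − 0.8256^7) / (1 − 0.8256)] ≈ 34.1689 billion.

₩34.169 billion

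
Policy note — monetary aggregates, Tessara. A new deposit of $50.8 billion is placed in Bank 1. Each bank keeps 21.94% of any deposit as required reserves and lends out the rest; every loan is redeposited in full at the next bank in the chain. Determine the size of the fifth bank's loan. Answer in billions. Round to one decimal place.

$14.7 billion

Each bank lends a fraction (1 − rr) = 0.7806 of the deposit it receives, so Bank 5 receives 50.8·0.7806^4 and lends 50.8·0.7806^5 ≈ 14.7233 billion.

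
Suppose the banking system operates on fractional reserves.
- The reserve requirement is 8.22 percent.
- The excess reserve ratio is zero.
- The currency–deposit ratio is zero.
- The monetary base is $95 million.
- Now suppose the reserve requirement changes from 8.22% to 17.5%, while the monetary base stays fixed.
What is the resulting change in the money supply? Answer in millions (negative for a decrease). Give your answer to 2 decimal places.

Initially m₁ = 1 / (0.0822) ≈ 12.16545, so M₁ = 12.16545 × 95 ≈ 1155.7178 million.
After the change m₂ = 1 / (0.175) ≈ 5.71429, so M₂ = 5.71429 × 95 ≈ 542.8576 million.
ΔM = M₂ − M₁ = 542.8576 − 1155.7178 = -612.8602 million.

-612.86 million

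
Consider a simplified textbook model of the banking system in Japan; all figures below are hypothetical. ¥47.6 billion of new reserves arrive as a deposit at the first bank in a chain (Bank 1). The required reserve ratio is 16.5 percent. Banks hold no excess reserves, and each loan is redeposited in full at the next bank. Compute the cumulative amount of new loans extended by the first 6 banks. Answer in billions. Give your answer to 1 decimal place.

¥159.2 billion

Bank i lends (1 − rr)^i of the original deposit: Bank 1 lends 47.6·0.8350 = 39.7460, Bank 2 lends 47.6·0.8350² ≈ 33.1879, and so on.
Summing a geometric series: total = 47.6·[0.8350·(1 − 0.8350^6) / (1 − 0.8350)] ≈ 159.2401 billion.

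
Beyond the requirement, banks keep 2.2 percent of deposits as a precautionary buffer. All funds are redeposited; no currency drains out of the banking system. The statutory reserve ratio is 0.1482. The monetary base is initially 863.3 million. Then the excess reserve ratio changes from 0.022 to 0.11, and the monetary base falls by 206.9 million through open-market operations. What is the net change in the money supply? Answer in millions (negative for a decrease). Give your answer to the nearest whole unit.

Before: m₁ = 1 / (0.1482 + 0.022) ≈ 5.8754, MB₁ = 863.3, so M₁ = 5.8754 × 863.3 ≈ 5072.2328 million.
After: m₂ = 1 / (0.1482 + 0.11) ≈ 3.8730, MB₂ = 863.3 − 206.9 = 656.4, so M₂ = 3.8730 × 656.4 = 2542.2372 million.
ΔM = M₂ − M₁ = 2542.2372 − 5072.2328 = -2529.9956 million.

-2530 million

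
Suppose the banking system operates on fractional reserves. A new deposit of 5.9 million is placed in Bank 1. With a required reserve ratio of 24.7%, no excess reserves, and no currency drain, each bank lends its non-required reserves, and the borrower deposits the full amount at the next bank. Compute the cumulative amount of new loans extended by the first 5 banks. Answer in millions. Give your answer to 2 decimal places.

13.63 million

Bank i lends (1 − rr)^i of the original deposit: Bank 1 lends 5.9·0.7530 = 4.4427, Bank 2 lends 5.9·0.7530² ≈ 3.3454, and so on.
Summing a geometric series: total = 5.9·[0.7530·(1 − 0.7530^5) / (1 − 0.7530)] ≈ 13.6323 million.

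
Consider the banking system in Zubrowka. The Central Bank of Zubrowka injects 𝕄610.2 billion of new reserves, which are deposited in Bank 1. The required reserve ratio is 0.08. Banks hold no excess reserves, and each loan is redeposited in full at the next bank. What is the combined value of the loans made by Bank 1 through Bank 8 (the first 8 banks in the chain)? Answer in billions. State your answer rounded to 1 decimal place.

Bank i lends (1 − rr)^i of the original deposit: Bank 1 lends 610.2·0.9200 = 561.3840, Bank 2 lends 610.2·0.9200² ≈ 516.4733, and so on.
Summing a geometric series: total = 610.2·[0.9200·(1 − 0.9200^8) / (1 − 0.9200)] ≈ 3415.8892 billion.

𝕄3415.9 billion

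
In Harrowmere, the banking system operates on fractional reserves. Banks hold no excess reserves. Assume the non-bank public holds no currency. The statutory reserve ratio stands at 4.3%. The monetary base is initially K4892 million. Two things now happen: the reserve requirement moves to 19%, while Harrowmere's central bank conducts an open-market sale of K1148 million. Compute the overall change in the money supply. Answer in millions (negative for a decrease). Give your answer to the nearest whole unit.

-94062 million

Before: m₁ = 1 / (0.043) ≈ 23.25581, MB₁ = 4892, so M₁ = 23.25581 × 4892 ≈ 113767.4225 million.
After: m₂ = 1 / (0.19) ≈ 5.26316, MB₂ = 4892 − 1148 = 3744, so M₂ = 5.26316 × 3744 ≈ 19705.271 million.
ΔM = M₂ − M₁ = 19705.271 − 113767.4225 = -94062.1515 million.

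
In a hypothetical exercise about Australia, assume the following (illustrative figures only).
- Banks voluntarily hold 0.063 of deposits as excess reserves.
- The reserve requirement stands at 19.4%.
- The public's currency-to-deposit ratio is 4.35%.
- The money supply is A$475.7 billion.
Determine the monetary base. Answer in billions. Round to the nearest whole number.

The money multiplier is m = (1 + c) / (rr + e + c) = (1 + 0.0435) / (0.194 + 0.063 + 0.0435) ≈ 3.4725.
MB = M / m = 475.7 / 3.4725 ≈ 136.9906 billion.

A$137 billion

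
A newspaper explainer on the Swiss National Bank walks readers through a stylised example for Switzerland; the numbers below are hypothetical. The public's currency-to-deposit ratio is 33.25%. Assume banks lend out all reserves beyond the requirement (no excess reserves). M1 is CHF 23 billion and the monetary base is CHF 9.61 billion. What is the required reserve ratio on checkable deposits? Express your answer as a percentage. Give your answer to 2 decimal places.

22.43%

Using m = M/MB = 23/9.61 ≈ 2.393340. Since m = (1 + c)/(c + rr + e), the denominator satisfies c + rr + e = (1 + c)/m = (1 + 0.3325) / 2.393340 ≈ 0.556753.
With c = 0.3325 and e = 0, the required reserve ratio on checkable deposits is 0.556753 − 0.3325 − 0 = 0.224253.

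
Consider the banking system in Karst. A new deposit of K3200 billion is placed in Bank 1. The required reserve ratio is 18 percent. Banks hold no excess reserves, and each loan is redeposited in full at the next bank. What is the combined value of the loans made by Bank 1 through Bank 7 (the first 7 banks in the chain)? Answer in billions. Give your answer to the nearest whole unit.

K10944 billion

Bank i lends (1 − rr)^i of the original deposit: Bank 1 lends 3200·0.8200 = 2624.0000, Bank 2 lends 3200·0.8200² = 2151.6800, and so on.
Summing a geometric series: total = 3200·[0.8200·(1 − 0.8200^7) / (1 − 0.8200)] ≈ 10943.7496 billion.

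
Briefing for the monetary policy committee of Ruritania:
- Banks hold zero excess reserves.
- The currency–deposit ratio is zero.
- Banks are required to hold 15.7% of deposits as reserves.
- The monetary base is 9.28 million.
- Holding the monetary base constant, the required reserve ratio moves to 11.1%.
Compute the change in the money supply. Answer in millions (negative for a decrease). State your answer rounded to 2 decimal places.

24.50 million

Initially m₁ = 1 / (0.157) ≈ 6.3694, so M₁ = 6.3694 × 9.28 ≈ 59.108 million.
After the change m₂ = 1 / (0.111) ≈ 9.0090, so M₂ = 9.0090 × 9.28 ≈ 83.6035 million.
ΔM = M₂ − M₁ = 83.6035 − 59.108 = 24.4955 million.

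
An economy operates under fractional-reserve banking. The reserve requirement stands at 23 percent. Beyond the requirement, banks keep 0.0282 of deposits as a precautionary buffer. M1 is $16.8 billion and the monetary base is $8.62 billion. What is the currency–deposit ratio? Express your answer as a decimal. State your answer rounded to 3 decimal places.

Using m = M/MB = 16.8/8.62 ≈ 1.948956. From m = (1 + c)/(c + rr + e), rearranging gives 1 + c = m·(c + rr + e), so c·(1 − m) = m·(rr + e) − 1.
Hence c = [m·(rr + e) − 1]/(1 − m) = [1.948956 × (0.23 + 0.0282) − 1] / (1 − 1.948956) ≈ 0.523501.

0.524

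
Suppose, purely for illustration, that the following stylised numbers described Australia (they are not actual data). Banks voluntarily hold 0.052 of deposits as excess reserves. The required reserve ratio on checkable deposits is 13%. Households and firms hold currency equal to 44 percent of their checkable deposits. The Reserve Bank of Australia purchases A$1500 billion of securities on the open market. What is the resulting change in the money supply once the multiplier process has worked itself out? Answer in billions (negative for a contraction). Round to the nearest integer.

The money multiplier is m = (1 + c) / (rr + e + c) = (1 + 0.44) / (0.13 + 0.052 + 0.44) ≈ 2.31511.
The purchase adds 1500 billion of base, so ΔM = m × ΔMB = 2.31511 × (+1500) = 3472.665 billion.

A$3473 billion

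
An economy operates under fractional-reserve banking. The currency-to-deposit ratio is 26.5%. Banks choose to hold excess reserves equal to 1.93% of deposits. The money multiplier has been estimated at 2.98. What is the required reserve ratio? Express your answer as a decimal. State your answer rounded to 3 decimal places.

Using m = 2.98. Since m = (1 + c)/(c + rr + e), the denominator satisfies c + rr + e = (1 + c)/m = (1 + 0.265) / 2.98 ≈ 0.424497.
With c = 0.265 and e = 0.0193, the required reserve ratio is 0.424497 − 0.265 − 0.0193 = 0.140197.

0.140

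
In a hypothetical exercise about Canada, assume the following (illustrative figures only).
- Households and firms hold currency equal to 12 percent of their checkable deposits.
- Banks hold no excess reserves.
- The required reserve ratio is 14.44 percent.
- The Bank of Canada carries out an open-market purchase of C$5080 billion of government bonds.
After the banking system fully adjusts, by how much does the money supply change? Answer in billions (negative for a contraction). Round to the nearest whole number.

C$21519 billion

The money multiplier is m = (1 + c) / (rr + c) = (1 + 0.12) / (0.1444 + 0.12) ≈ 4.23601.
The purchase adds 5080 billion of base, so ΔM = m × ΔMB = 4.23601 × (+5080) = 21518.9308 billion.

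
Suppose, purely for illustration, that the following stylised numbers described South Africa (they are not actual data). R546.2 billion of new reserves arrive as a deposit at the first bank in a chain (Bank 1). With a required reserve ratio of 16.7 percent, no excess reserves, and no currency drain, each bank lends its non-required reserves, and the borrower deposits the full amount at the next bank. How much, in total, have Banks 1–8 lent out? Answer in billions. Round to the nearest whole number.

R2093 billion

Bank i lends (1 − rr)^i of the original deposit: Bank 1 lends 546.2·0.8330 = 454.9846, Bank 2 lends 546.2·0.8330² ≈ 379.0022, and so on.
Summing a geometric series: total = 546.2·[0.8330·(1 − 0.8330^8) / (1 − 0.8330)] ≈ 2092.8614 billion.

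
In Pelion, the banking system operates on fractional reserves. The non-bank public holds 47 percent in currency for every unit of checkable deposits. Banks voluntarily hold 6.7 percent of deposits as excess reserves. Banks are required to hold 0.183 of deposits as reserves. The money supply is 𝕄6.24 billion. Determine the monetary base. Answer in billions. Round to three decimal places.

𝕄3.056 billion

The money multiplier is m = (1 + c) / (rr + e + c) = (1 + 0.47) / (0.183 + 0.067 + 0.47) ≈ 2.04167.
MB = M / m = 6.24 / 2.04167 ≈ 3.0563 billion.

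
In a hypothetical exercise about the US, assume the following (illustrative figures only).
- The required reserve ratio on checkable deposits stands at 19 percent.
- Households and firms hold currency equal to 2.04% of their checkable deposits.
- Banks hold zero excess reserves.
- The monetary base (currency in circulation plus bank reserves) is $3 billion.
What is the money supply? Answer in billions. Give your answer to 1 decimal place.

$14.5 billion

The money multiplier is m = (1 + c) / (rr + c) = (1 + 0.0204) / (0.19 + 0.0204) ≈ 4.8498.
So M = m × MB = 4.8498 × 3 = 14.5494 billion.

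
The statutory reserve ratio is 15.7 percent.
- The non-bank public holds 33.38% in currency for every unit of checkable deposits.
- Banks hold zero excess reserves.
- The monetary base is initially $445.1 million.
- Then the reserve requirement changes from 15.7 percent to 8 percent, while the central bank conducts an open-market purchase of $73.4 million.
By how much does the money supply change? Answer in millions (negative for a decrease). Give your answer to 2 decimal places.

$461.67 million

Before: m₁ = (1 + 0.3338) / (0.157 + 0.3338) ≈ 2.717604, MB₁ = 445.1, so M₁ = 2.717604 × 445.1 ≈ 1209.6055 million.
After: m₂ = (1 + 0.3338) / (0.08 + 0.3338) ≈ 3.223296, MB₂ = 445.1 + 73.4 = 518.5, so M₂ = 3.223296 × 518.5 ≈ 1671.279 million.
ΔM = M₂ − M₁ = 1671.279 − 1209.6055 = 461.6735 million.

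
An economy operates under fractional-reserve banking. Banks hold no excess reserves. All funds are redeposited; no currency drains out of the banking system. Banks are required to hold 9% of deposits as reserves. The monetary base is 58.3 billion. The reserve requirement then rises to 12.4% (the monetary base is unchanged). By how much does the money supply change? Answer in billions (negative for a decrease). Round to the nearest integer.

Initially m₁ = 1 / (0.09) ≈ 11.1111, so M₁ = 11.1111 × 58.3 ≈ 647.7771 billion.
After the change m₂ = 1 / (0.124) ≈ 8.0645, so M₂ = 8.0645 × 58.3 ≈ 470.1603 billion.
ΔM = M₂ − M₁ = 470.1603 − 647.7771 = -177.6168 billion.

-178 billion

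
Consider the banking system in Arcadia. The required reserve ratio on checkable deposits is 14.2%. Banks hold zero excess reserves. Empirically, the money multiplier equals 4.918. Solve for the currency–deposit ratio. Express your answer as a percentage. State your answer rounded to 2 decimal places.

Using m = 4.918. From m = (1 + c)/(c + rr + e), rearranging gives 1 + c = m·(c + rr + e), so c·(1 − m) = m·(rr + e) − 1.
Hence c = [m·(rr + e) − 1]/(1 − m) = [4.918 × (0.142 + 0) − 1] / (1 − 4.918) ≈ 0.076989.

7.70%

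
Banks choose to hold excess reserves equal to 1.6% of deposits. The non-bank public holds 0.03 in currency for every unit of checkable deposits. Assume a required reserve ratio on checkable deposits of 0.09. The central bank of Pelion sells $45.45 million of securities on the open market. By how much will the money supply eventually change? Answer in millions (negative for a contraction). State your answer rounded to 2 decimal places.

The money multiplier is m = (1 + c) / (rr + e + c) = (1 + 0.03) / (0.09 + 0.016 + 0.03) ≈ 7.57353.
The sale removes 45.45 million of base, so ΔM = m × ΔMB = 7.57353 × (−45.45) ≈ -344.2169 million.

-344.22 million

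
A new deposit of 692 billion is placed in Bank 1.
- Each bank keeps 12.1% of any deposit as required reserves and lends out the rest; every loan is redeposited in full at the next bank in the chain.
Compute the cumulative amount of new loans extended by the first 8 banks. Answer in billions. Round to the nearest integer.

3235 billion

Bank i lends (1 − rr)^i of the original deposit: Bank 1 lends 692·0.8790 = 608.2680, Bank 2 lends 692·0.8790² ≈ 534.6676, and so on.
Summing a geometric series: total = 692·[0.8790·(1 − 0.8790^8) / (1 − 0.8790)] ≈ 3235.4926 billion.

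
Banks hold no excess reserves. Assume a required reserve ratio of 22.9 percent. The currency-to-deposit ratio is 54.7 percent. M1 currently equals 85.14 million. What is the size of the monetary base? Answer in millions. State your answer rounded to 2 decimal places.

The money multiplier is m = (1 + c) / (rr + c) = (1 + 0.547) / (0.229 + 0.547) ≈ 1.99356.
MB = M / m = 85.14 / 1.99356 ≈ 42.7075 million.

42.71 million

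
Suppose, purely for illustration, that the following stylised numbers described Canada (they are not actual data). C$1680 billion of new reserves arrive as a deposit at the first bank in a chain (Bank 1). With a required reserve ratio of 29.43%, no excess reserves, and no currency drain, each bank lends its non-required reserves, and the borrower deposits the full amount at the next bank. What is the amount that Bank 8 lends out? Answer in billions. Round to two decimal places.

Each bank lends a fraction (1 − rr) = 0.7057 of the deposit it receives, so Bank 8 receives 1680·0.7057^7 and lends 1680·0.7057^8 ≈ 103.3404 billion.

C$103.34 billion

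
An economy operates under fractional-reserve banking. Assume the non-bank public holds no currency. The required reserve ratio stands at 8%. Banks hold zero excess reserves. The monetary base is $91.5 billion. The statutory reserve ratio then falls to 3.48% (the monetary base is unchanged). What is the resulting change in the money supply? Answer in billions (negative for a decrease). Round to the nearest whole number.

Initially m₁ = 1 / (0.08) = 12.5, so M₁ = 12.5 × 91.5 = 1143.75 billion.
After the change m₂ = 1 / (0.0348) ≈ 28.7356, so M₂ = 28.7356 × 91.5 = 2629.3074 billion.
ΔM = M₂ − M₁ = 2629.3074 − 1143.75 = 1485.5574 billion.

$1486 billion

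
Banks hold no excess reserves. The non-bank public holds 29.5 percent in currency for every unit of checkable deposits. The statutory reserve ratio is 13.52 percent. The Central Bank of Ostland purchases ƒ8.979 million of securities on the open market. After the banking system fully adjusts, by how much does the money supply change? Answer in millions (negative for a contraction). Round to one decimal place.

The money multiplier is m = (1 + c) / (rr + c) = (1 + 0.295) / (0.1352 + 0.295) ≈ 3.0102.
The purchase adds 8.979 million of base, so ΔM = m × ΔMB = 3.0102 × (+8.979) ≈ 27.0286 million.

ƒ27.0 million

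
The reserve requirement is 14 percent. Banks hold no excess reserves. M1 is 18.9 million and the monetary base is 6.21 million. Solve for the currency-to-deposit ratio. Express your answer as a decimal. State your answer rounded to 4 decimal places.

0.2809

Using m = M/MB = 18.9/6.21 ≈ 3.043478. From m = (1 + c)/(c + rr + e), rearranging gives 1 + c = m·(c + rr + e), so c·(1 − m) = m·(rr + e) − 1.
Hence c = [m·(rr + e) − 1]/(1 − m) = [3.043478 × (0.14 + 0) − 1] / (1 − 3.043478) ≈ 0.280851.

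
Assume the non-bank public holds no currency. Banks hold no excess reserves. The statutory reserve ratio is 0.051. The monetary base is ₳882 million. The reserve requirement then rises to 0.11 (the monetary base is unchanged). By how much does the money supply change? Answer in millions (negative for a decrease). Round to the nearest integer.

Initially m₁ = 1 / (0.051) ≈ 19.6078, so M₁ = 19.6078 × 882 = 17294.0796 million.
After the change m₂ = 1 / (0.11) ≈ 9.0909, so M₂ = 9.0909 × 882 = 8018.1738 million.
ΔM = M₂ − M₁ = 8018.1738 − 17294.0796 = -9275.9058 million.

-9276 million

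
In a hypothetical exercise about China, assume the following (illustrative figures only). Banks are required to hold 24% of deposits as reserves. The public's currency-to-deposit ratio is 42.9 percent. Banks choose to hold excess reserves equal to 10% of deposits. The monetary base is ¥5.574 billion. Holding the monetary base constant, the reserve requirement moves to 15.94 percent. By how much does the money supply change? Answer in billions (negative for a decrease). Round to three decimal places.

Initially m₁ = (1 + 0.429) / (0.24 + 0.1 + 0.429) ≈ 1.85826, so M₁ = 1.85826 × 5.574 ≈ 10.3579 billion.
After the change m₂ = (1 + 0.429) / (0.1594 + 0.1 + 0.429) ≈ 2.07583, so M₂ = 2.07583 × 5.574 ≈ 11.5707 billion.
ΔM = M₂ − M₁ = 11.5707 − 10.3579 = 1.2128 billion.

¥1.213 billion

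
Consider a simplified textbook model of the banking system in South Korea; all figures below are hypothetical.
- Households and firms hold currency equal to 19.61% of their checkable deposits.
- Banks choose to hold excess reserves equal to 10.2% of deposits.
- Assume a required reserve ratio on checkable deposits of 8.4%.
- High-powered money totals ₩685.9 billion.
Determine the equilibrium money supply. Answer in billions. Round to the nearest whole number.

₩2147 billion

The money multiplier is m = (1 + c) / (rr + e + c) = (1 + 0.1961) / (0.084 + 0.102 + 0.1961) ≈ 3.1303.
So M = m × MB = 3.1303 × 685.9 ≈ 2147.0728 billion.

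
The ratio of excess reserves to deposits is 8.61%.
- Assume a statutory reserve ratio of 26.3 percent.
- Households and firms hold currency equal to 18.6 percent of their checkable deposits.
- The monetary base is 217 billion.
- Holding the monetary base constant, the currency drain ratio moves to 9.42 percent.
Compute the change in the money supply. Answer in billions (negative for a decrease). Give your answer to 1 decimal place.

54.7 billion

Initially m₁ = (1 + 0.186) / (0.263 + 0.0861 + 0.186) ≈ 2.21641, so M₁ = 2.21641 × 217 ≈ 480.961 billion.
After the change m₂ = (1 + 0.0942) / (0.263 + 0.0861 + 0.0942) ≈ 2.46831, so M₂ = 2.46831 × 217 ≈ 535.6233 billion.
ΔM = M₂ − M₁ = 535.6233 − 480.961 = 54.6623 billion.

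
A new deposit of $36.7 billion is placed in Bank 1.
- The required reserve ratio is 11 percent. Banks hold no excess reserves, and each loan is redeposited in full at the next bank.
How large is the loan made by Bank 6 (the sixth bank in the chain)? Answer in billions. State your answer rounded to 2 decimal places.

$18.24 billion

Each bank lends a fraction (1 − rr) = 0.8900 of the deposit it receives, so Bank 6 receives 36.7·0.8900^5 and lends 36.7·0.8900^6 ≈ 18.2392 billion.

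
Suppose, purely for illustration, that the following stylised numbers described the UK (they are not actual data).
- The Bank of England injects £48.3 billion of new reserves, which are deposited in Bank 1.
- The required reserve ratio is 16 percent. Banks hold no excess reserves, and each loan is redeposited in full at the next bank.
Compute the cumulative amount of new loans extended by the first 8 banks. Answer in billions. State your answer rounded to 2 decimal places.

£190.72 billion

Bank i lends (1 − rr)^i of the original deposit: Bank 1 lends 48.3·0.8400 = 40.5720, Bank 2 lends 48.3·0.8400² ≈ 34.0805, and so on.
Summing a geometric series: total = 48.3·[0.8400·(1 − 0.8400^8) / (1 − 0.8400)] ≈ 190.7199 billion.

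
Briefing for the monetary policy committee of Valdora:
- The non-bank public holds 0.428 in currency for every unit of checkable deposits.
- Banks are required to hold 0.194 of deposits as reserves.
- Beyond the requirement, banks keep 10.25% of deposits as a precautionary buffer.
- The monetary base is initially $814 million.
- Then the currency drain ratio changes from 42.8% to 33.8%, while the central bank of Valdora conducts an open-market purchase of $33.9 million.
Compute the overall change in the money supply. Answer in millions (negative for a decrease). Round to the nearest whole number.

Before: m₁ = (1 + 0.428) / (0.194 + 0.1025 + 0.428) ≈ 1.9710, MB₁ = 814, so M₁ = 1.9710 × 814 = 1604.394 million.
After: m₂ = (1 + 0.338) / (0.194 + 0.1025 + 0.338) ≈ 2.1087, MB₂ = 814 + 33.9 = 847.9, so M₂ = 2.1087 × 847.9 ≈ 1787.9667 million.
ΔM = M₂ − M₁ = 1787.9667 − 1604.394 = 183.5727 million.

$184 million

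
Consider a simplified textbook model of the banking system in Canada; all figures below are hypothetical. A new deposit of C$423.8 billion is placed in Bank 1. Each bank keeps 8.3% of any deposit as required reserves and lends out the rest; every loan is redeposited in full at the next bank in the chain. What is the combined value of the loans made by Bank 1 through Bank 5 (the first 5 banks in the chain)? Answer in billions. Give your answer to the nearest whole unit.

C$1646 billion

Bank i lends (1 − rr)^i of the original deposit: Bank 1 lends 423.8·0.9170 = 388.6246, Bank 2 lends 423.8·0.9170² ≈ 356.3688, and so on.
Summing a geometric series: total = 423.8·[0.9170·(1 − 0.9170^5) / (1 − 0.9170)] ≈ 1646.2443 billion.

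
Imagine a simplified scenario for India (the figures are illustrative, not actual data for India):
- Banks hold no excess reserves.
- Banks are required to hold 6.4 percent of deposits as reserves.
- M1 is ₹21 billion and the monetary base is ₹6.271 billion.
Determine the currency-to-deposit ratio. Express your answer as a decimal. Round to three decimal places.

Using m = M/MB = 21/6.271 ≈ 3.348748. From m = (1 + c)/(c + rr + e), rearranging gives 1 + c = m·(c + rr + e), so c·(1 − m) = m·(rr + e) − 1.
Hence c = [m·(rr + e) − 1]/(1 − m) = [3.348748 × (0.064 + 0) − 1] / (1 − 3.348748) ≈ 0.334510.

0.335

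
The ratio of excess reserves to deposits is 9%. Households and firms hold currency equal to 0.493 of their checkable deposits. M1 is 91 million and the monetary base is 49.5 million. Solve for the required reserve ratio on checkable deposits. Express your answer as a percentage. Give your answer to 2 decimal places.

22.91%

Using m = M/MB = 91/49.5 ≈ 1.838384. Since m = (1 + c)/(c + rr + e), the denominator satisfies c + rr + e = (1 + c)/m = (1 + 0.493) / 1.838384 ≈ 0.812126.
With c = 0.493 and e = 0.09, the required reserve ratio on checkable deposits is 0.812126 − 0.493 − 0.09 = 0.229126.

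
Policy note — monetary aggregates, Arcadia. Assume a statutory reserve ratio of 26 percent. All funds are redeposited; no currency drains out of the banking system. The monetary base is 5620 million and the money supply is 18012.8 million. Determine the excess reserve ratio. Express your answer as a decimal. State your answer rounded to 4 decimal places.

0.0520

Using m = M/MB = 18012.8/5620 ≈ 3.205125. Since m = (1 + c)/(c + rr + e), the denominator satisfies c + rr + e = (1 + c)/m = (1 + 0) / 3.205125 ≈ 0.312000.
With c = 0 and rr = 0.26, the excess reserve ratio is 0.312000 − 0 − 0.26 = 0.052.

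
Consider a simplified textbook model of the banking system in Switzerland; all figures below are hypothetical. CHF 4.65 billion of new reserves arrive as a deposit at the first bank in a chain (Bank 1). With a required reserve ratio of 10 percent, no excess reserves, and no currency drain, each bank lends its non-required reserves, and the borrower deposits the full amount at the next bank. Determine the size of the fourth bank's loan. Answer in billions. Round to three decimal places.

CHF 3.051 billion

Each bank lends a fraction (1 − rr) = 0.9000 of the deposit it receives, so Bank 4 receives 4.65·0.9000^3 and lends 4.65·0.9000^4 ≈ 3.0509 billion.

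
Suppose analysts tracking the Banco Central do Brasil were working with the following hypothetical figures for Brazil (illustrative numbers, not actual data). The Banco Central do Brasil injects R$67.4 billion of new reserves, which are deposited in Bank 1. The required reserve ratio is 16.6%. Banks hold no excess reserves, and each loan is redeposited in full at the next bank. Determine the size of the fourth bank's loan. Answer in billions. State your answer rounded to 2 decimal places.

Each bank lends a fraction (1 − rr) = 0.8340 of the deposit it receives, so Bank 4 receives 67.4·0.8340^3 and lends 67.4·0.8340^4 ≈ 32.6080 billion.

R$32.61 billion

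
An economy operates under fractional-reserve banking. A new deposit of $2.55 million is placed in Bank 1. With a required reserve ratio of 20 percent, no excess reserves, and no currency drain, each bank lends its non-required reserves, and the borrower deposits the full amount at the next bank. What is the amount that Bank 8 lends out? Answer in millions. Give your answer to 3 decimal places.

$0.428 million

Each bank lends a fraction (1 − rr) = 0.8000 of the deposit it receives, so Bank 8 receives 2.55·0.8000^7 and lends 2.55·0.8000^8 ≈ 0.4278 million.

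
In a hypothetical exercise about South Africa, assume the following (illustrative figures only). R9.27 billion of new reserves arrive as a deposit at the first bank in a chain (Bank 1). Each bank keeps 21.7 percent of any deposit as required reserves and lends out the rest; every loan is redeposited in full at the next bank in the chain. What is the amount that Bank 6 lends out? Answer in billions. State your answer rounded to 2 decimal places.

R2.14 billion

Each bank lends a fraction (1 − rr) = 0.7830 of the deposit it receives, so Bank 6 receives 9.27·0.7830^5 and lends 9.27·0.7830^6 ≈ 2.1362 billion.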